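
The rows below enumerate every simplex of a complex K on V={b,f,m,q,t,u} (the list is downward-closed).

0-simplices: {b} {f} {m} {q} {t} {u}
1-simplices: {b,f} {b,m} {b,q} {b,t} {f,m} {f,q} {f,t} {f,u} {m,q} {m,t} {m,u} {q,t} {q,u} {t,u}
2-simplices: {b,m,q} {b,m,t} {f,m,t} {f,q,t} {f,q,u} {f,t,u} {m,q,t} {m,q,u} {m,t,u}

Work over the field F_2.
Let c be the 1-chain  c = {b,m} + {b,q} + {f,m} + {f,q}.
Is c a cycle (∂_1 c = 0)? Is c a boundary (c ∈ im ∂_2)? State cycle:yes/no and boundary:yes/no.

cycle:yes boundary:yes

n_0=6 n_1=14 n_2=9  [Z2]
∂1: piv[bf,bm,bq,bt,fu] rk=5  ker:fm,fq,ft,mq,mt,mu,qt,qu,tu
∂2: piv[bmq,bmt,fmt,fqt,fqu,ftu,mqt,mqu] rk=8  ker:mtu
∂1c = 0
c vs im∂2: reduces to 0 ⇒ boundary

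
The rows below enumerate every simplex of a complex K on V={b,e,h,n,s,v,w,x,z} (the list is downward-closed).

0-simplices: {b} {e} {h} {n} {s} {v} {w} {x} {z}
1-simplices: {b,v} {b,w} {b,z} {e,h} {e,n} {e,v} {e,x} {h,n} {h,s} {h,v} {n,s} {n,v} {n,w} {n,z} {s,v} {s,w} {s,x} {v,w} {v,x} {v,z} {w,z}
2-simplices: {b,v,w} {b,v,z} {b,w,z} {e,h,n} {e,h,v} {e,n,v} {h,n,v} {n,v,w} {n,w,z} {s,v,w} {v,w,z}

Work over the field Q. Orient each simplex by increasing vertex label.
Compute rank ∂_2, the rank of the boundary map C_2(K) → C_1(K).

n_0=9 n_1=21 n_2=11  [Q]
∂1: piv[bv,bw,bz,eh,en,ev,ex,hs] rk=8  ker:hn,hv,ns,nv,nw,nz,sv,sw,sx,vw,vx,vz,wz
∂2: piv[bvw,bvz,bwz,ehn,ehv,env,nvw,nwz,svw] rk=9  ker:hnv,vwz
rk∂_2=9

rank∂_2=9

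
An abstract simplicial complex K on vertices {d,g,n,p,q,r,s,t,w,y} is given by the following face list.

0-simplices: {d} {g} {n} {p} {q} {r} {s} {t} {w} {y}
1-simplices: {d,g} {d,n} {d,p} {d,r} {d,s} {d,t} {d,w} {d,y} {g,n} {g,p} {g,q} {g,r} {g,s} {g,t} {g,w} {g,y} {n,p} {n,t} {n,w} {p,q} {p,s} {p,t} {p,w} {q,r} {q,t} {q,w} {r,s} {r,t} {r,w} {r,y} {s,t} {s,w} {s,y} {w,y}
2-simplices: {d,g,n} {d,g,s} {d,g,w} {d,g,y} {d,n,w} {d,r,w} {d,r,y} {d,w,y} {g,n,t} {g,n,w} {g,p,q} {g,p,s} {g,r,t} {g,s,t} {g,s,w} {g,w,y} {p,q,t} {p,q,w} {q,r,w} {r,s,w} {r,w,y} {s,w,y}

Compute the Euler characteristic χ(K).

χ(K)=-2

n_0=10 n_1=34 n_2=22
χ=+10−34+22=-2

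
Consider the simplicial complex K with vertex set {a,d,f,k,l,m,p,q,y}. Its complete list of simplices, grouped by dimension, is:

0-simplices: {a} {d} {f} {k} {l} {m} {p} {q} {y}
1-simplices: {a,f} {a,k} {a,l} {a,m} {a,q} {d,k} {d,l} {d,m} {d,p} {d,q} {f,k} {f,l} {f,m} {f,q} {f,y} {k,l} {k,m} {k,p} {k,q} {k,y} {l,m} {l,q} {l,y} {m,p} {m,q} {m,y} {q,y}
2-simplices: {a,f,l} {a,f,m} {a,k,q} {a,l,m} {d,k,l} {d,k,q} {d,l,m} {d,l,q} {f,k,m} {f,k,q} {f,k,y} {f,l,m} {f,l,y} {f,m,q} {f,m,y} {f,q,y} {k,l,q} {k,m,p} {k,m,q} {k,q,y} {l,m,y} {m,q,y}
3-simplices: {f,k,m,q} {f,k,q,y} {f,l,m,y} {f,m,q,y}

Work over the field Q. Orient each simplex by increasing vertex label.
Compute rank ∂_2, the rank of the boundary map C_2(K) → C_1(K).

n_0=9 n_1=27 n_2=22 n_3=4  [Q]
∂1: piv[af,ak,al,am,aq,dk,dp,fy] rk=8  ker:dl,dm,dq,fk,fl,fm,fq,kl,km,kp,kq,ky,lm,lq,ly,mp,mq,my,qy
∂2: piv[afl,afm,akq,alm,dkl,dkq,dlm,dlq,fkm,fkq,fky,fly,fmq,fmy,fqy,kmp] rk=16  ker:flm,klq,kmq,kqy,lmy,mqy
∂3: piv[fkmq,fkqy,flmy,fmqy] rk=4
rk∂_2=16

rank∂_2=16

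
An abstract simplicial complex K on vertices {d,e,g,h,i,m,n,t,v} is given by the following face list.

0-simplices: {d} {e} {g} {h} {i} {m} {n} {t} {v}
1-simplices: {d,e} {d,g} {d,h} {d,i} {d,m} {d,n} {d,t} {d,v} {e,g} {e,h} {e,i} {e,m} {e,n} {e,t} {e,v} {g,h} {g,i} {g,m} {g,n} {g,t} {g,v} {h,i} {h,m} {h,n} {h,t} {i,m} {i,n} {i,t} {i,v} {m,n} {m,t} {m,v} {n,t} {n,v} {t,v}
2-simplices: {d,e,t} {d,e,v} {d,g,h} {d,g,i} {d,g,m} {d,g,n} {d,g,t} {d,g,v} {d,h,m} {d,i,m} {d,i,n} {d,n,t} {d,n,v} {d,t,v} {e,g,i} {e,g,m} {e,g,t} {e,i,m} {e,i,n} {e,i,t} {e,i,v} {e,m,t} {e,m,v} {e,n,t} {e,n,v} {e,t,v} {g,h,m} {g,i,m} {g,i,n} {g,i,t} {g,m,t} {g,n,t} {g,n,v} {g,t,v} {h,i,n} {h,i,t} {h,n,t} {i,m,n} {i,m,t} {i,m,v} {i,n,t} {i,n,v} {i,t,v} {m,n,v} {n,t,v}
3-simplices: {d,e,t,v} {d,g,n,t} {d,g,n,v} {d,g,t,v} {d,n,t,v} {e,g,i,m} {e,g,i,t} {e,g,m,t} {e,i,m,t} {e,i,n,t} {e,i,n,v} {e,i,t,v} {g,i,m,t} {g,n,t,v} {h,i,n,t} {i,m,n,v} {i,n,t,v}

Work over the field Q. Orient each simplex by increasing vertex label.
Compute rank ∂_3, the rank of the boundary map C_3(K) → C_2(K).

n_0=9 n_1=35 n_2=45 n_3=17  [Q]
∂1: piv[de,dg,dh,di,dm,dn,dt,dv] rk=8  ker:eg,eh,ei,em,en,et,ev,gh,gi,gm,gn,gt,gv,hi,hm,hn,ht,im,in,it,iv,mn,mt,mv,nt,nv,tv
∂2: piv[det,dev,dgh,dgi,dgm,dgn,dgt,dgv,dhm,dim,din,dnt,dnv,dtv,egi,egm,egt,ein,eit,eiv,emt,emv,hin,hit,imn] rk=25  ker:eim,ent,env,etv,ghm,gim,gin,git,gmt,gnt,gnv,gtv,hnt,imt,imv,int,inv,itv,mnv,ntv
∂3: piv[detv,dgnt,dgnv,dgtv,dntv,egim,egit,egmt,eimt,eint,einv,eitv,hint,imnv,intv] rk=15  ker:gimt,gntv
rk∂_3=15

rank∂_3=15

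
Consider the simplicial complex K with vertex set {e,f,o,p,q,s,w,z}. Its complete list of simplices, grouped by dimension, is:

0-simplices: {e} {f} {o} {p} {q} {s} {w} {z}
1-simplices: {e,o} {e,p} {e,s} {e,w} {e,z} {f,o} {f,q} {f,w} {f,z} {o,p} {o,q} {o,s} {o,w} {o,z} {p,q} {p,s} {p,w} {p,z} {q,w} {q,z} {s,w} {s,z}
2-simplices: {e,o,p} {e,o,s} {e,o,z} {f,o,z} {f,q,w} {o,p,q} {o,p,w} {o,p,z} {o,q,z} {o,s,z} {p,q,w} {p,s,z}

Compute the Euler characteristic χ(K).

χ(K)=-2

n_0=8 n_1=22 n_2=12
χ=+8−22+12=-2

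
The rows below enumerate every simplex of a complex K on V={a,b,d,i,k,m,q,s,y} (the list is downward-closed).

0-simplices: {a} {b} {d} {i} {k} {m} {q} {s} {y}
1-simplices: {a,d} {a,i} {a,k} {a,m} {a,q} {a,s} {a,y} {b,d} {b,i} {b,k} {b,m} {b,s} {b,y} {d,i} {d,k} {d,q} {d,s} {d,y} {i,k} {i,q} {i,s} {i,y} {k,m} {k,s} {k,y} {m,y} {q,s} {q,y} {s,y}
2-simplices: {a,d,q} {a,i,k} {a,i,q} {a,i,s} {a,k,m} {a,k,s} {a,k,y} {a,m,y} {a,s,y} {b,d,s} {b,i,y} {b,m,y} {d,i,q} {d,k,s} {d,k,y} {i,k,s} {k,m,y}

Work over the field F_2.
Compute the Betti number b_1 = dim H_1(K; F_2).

b_1=6

n_0=9 n_1=29 n_2=17  [Z2]
∂1: piv[ad,ai,ak,am,aq,as,ay,bd] rk=8  ker:bi,bk,bm,bs,by,di,dk,dq,ds,dy,ik,iq,is,iy,km,ks,ky,my,qs,qy,sy
∂2: piv[adq,aik,aiq,ais,akm,aks,aky,amy,asy,bds,biy,bmy,diq,dks,dky] rk=15  ker:iks,kmy
b_1=(29−8)−15=6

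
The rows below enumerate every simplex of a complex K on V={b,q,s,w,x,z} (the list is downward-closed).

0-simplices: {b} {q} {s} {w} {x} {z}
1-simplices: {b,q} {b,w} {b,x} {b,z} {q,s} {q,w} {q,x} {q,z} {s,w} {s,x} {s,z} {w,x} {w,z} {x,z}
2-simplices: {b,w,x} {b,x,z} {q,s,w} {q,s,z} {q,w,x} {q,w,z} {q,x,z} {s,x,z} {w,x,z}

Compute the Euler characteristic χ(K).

n_0=6 n_1=14 n_2=9
χ=+6−14+9=1

χ(K)=1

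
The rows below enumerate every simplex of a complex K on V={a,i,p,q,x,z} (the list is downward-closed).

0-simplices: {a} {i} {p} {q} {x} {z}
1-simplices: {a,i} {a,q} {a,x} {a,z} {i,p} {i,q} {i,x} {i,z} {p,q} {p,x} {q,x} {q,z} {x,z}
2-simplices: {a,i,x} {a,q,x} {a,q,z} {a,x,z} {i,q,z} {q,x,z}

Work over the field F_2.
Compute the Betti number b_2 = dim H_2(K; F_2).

b_2=1

n_0=6 n_1=13 n_2=6  [Z2]
∂1: piv[ai,aq,ax,az,ip] rk=5  ker:iq,ix,iz,pq,px,qx,qz,xz
∂2: piv[aix,aqx,aqz,axz,iqz] rk=5  ker:qxz
b_2=(6−5)−0=1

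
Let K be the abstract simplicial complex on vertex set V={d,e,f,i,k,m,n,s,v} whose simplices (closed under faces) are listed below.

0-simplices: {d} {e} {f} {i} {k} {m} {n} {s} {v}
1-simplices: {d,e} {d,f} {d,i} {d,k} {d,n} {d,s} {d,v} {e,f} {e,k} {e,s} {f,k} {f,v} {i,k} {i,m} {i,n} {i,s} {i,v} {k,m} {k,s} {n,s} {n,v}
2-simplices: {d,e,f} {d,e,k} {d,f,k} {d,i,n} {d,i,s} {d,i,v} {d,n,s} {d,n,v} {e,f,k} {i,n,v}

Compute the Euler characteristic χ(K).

n_0=9 n_1=21 n_2=10
χ=+9−21+10=-2

χ(K)=-2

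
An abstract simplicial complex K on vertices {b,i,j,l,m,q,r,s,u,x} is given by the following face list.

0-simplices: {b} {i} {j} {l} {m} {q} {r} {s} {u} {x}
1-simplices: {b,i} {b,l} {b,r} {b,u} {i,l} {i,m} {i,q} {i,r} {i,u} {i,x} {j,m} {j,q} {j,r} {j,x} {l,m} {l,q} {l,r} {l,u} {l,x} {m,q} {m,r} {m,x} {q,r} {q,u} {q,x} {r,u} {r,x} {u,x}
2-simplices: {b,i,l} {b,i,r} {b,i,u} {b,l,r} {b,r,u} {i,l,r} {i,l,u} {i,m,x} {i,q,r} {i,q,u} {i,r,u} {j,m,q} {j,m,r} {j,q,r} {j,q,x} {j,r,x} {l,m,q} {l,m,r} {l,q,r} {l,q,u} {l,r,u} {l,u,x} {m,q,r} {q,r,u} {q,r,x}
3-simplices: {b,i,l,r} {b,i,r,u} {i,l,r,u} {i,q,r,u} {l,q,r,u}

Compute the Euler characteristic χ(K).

n_0=10 n_1=28 n_2=25 n_3=5
χ=+10−28+25−5=2

χ(K)=2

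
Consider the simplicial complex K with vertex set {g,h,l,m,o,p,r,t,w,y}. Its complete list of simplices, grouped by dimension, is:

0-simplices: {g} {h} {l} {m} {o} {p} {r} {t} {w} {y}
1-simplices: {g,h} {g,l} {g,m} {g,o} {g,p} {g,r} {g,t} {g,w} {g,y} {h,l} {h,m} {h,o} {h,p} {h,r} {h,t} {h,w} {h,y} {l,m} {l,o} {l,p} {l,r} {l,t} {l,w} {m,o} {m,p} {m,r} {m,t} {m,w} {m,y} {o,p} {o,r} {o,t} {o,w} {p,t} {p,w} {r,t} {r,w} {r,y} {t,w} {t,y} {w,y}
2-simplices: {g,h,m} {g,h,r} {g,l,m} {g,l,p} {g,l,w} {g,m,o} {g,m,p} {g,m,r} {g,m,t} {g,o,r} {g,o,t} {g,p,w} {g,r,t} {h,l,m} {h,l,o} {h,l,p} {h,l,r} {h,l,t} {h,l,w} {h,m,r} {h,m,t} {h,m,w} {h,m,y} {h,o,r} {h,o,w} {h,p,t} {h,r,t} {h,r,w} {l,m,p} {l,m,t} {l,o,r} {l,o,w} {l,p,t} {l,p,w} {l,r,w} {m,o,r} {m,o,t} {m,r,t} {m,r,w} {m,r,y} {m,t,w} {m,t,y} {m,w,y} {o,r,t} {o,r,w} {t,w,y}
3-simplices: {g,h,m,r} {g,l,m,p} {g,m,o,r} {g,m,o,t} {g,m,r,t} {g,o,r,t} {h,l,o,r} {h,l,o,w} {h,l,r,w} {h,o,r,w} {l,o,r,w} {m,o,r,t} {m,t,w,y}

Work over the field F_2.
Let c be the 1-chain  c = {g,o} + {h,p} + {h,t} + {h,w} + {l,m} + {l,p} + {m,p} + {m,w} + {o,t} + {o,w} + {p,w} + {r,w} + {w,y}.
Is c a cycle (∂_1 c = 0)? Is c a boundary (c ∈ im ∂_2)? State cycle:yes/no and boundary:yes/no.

n_0=10 n_1=41 n_2=46 n_3=13  [Z2]
∂1: piv[gh,gl,gm,go,gp,gr,gt,gw,gy] rk=9  ker:hl,hm,ho,hp,hr,ht,hw,hy,lm,lo,lp,lr,lt,lw,mo,mp,mr,mt,mw,my,op,or,ot,ow,pt,pw,rt,rw,ry,tw,ty,wy
∂2: piv[ghm,ghr,glm,glp,glw,gmo,gmp,gmr,gmt,gor,got,gpw,grt,hlm,hlo,hlp,hlr,hlt,hlw,hmt,hmw,hmy,hor,how,hpt,hrw,mry,mtw,mty,mwy] rk=30  ker:hmr,hrt,lmp,lmt,lor,low,lpt,lpw,lrw,mor,mot,mrt,mrw,ort,orw,twy
∂3: piv[ghmr,glmp,gmor,gmot,gmrt,gort,hlor,hlow,hlrw,horw,mtwy] rk=11  ker:lorw,mort
∂1c = {g} + {h} + {m} + {o} + {r} + {y}

cycle:no boundary:no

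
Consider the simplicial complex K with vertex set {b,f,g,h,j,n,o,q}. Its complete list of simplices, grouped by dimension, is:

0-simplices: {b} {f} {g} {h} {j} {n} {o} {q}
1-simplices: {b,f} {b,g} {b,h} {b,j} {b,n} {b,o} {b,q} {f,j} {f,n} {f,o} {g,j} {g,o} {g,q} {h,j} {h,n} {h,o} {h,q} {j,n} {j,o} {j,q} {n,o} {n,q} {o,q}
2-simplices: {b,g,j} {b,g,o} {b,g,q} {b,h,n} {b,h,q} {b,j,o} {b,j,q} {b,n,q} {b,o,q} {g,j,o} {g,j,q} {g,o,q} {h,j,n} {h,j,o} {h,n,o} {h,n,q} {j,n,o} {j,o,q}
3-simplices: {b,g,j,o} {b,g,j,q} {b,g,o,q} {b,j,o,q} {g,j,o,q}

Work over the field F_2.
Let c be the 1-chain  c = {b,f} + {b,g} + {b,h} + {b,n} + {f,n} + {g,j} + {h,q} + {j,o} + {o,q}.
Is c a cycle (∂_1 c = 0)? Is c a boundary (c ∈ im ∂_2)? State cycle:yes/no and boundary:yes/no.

n_0=8 n_1=23 n_2=18 n_3=5  [Z2]
∂1: piv[bf,bg,bh,bj,bn,bo,bq] rk=7  ker:fj,fn,fo,gj,go,gq,hj,hn,ho,hq,jn,jo,jq,no,nq,oq
∂2: piv[bgj,bgo,bgq,bhn,bhq,bjo,bjq,bnq,boq,hjn,hjo,hno] rk=12  ker:gjo,gjq,goq,hnq,jno,joq
∂3: piv[bgjo,bgjq,bgoq,bjoq] rk=4  ker:gjoq
∂1c = 0
c vs im∂2: residual ≠ 0 ⇒ not boundary

cycle:yes boundary:no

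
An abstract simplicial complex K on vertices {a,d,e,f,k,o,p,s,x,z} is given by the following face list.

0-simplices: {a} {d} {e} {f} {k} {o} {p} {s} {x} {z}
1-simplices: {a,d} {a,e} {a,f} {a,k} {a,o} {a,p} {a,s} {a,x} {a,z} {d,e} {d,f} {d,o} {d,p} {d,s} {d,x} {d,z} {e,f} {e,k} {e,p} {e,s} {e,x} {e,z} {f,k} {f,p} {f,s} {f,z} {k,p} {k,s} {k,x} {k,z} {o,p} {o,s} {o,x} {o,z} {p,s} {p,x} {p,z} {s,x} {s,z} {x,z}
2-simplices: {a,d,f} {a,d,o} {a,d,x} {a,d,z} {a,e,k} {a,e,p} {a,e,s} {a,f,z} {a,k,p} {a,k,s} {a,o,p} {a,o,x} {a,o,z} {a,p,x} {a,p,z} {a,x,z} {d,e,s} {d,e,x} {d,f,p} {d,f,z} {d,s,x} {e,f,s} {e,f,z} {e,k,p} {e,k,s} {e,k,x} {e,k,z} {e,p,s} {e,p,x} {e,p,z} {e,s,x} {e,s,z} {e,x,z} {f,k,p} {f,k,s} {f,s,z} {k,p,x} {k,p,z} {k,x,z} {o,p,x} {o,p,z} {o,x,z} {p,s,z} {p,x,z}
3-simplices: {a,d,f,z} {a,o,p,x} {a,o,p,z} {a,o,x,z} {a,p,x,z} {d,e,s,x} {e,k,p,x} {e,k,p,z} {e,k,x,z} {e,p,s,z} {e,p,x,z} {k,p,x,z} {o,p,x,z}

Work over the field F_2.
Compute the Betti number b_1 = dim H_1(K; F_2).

b_1=1

n_0=10 n_1=40 n_2=44 n_3=13  [Z2]
∂1: piv[ad,ae,af,ak,ao,ap,as,ax,az] rk=9  ker:de,df,do,dp,ds,dx,dz,ef,ek,ep,es,ex,ez,fk,fp,fs,fz,kp,ks,kx,kz,op,os,ox,oz,ps,px,pz,sx,sz,xz
∂2: piv[adf,ado,adx,adz,aek,aep,aes,afz,akp,aks,aop,aox,aoz,apx,apz,axz,des,dex,dfp,dsx,efs,efz,ekx,ekz,eps,epx,epz,esz,fkp,fks] rk=30  ker:dfz,ekp,eks,esx,exz,fsz,kpx,kpz,kxz,opx,opz,oxz,psz,pxz
∂3: piv[adfz,aopx,aopz,aoxz,apxz,desx,ekpx,ekpz,ekxz,epsz,epxz] rk=11  ker:kpxz,opxz
b_1=(40−9)−30=1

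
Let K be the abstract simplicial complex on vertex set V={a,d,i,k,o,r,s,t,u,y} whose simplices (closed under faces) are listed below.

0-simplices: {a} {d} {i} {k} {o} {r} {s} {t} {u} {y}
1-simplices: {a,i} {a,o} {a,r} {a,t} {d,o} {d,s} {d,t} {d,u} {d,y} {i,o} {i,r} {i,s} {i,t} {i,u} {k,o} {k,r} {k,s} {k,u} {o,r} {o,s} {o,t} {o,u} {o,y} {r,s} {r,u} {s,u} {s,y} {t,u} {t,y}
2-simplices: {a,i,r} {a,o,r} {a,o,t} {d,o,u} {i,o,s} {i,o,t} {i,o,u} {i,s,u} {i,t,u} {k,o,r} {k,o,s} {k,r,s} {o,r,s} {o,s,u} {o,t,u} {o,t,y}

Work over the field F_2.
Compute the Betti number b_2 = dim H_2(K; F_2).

b_2=3

n_0=10 n_1=29 n_2=16  [Z2]
∂1: piv[ai,ao,ar,at,do,ds,du,dy,ko] rk=9  ker:dt,io,ir,is,it,iu,kr,ks,ku,or,os,ot,ou,oy,rs,ru,su,sy,tu,ty
∂2: piv[air,aor,aot,dou,ios,iot,iou,isu,itu,kor,kos,krs,oty] rk=13  ker:ors,osu,otu
b_2=(16−13)−0=3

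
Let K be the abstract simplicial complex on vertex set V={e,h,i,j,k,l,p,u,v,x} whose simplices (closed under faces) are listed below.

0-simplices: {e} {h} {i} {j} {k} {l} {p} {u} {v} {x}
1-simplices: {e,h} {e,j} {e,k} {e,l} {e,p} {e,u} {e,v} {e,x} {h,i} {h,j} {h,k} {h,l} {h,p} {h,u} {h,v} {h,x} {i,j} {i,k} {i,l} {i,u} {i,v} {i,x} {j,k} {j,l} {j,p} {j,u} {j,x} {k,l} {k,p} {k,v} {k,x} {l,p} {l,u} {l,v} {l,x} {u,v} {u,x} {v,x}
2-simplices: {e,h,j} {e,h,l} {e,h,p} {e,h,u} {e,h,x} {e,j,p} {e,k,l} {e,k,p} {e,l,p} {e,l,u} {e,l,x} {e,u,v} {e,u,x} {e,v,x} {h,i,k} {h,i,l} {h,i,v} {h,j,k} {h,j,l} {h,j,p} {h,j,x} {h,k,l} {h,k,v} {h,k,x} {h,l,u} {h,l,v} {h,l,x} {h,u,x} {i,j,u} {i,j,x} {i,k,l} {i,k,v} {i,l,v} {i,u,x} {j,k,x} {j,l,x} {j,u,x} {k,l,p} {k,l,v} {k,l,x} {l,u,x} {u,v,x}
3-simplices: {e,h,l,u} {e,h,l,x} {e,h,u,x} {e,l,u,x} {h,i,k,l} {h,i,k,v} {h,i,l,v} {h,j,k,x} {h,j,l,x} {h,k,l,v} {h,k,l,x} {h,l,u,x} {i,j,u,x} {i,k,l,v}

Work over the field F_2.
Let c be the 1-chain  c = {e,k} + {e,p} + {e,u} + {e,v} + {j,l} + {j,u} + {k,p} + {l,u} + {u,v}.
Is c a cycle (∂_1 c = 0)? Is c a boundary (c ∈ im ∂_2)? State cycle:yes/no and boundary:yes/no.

n_0=10 n_1=38 n_2=42 n_3=14  [Z2]
∂1: piv[eh,ej,ek,el,ep,eu,ev,ex,hi] rk=9  ker:hj,hk,hl,hp,hu,hv,hx,ij,ik,il,iu,iv,ix,jk,jl,jp,ju,jx,kl,kp,kv,kx,lp,lu,lv,lx,uv,ux,vx
∂2: piv[ehj,ehl,ehp,ehu,ehx,ejp,ekl,ekp,elp,elu,elx,euv,eux,evx,hik,hil,hiv,hjk,hjl,hjx,hkl,hkv,hkx,hlv,iju,ijx,iux] rk=27  ker:hjp,hlu,hlx,hux,ikl,ikv,ilv,jkx,jlx,jux,klp,klv,klx,lux,uvx
∂3: piv[ehlu,ehlx,ehux,elux,hikl,hikv,hilv,hjkx,hjlx,hklv,hklx,ijux] rk=12  ker:hlux,iklv
∂1c = 0
c vs im∂2: reduces to 0 ⇒ boundary

cycle:yes boundary:yes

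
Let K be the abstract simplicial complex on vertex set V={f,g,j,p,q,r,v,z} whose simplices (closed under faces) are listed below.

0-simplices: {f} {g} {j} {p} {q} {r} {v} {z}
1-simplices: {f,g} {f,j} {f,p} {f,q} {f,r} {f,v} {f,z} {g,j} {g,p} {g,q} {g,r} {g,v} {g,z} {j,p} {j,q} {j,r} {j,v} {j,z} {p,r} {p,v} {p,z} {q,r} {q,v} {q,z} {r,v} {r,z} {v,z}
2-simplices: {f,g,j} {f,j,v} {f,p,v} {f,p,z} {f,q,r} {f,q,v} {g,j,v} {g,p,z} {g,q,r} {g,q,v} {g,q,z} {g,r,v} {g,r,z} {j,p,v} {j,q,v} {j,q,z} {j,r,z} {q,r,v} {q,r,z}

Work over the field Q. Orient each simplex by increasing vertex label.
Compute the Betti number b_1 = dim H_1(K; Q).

b_1=3

n_0=8 n_1=27 n_2=19  [Q]
∂1: piv[fg,fj,fp,fq,fr,fv,fz] rk=7  ker:gj,gp,gq,gr,gv,gz,jp,jq,jr,jv,jz,pr,pv,pz,qr,qv,qz,rv,rz,vz
∂2: piv[fgj,fjv,fpv,fpz,fqr,fqv,gjv,gpz,gqr,gqv,gqz,grv,grz,jpv,jqv,jqz,jrz] rk=17  ker:qrv,qrz
b_1=(27−7)−17=3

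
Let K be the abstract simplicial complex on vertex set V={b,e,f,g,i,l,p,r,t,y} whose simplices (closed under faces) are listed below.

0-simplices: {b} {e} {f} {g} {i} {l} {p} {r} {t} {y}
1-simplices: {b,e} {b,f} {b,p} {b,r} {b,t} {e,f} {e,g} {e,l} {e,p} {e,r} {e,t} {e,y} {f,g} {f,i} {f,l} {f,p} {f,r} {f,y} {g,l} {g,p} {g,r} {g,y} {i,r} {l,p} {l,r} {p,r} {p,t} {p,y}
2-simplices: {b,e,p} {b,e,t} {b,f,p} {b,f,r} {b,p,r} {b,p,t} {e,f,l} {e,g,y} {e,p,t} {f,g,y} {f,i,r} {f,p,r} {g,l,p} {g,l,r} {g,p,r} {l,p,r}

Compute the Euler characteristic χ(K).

χ(K)=-2

n_0=10 n_1=28 n_2=16
χ=+10−28+16=-2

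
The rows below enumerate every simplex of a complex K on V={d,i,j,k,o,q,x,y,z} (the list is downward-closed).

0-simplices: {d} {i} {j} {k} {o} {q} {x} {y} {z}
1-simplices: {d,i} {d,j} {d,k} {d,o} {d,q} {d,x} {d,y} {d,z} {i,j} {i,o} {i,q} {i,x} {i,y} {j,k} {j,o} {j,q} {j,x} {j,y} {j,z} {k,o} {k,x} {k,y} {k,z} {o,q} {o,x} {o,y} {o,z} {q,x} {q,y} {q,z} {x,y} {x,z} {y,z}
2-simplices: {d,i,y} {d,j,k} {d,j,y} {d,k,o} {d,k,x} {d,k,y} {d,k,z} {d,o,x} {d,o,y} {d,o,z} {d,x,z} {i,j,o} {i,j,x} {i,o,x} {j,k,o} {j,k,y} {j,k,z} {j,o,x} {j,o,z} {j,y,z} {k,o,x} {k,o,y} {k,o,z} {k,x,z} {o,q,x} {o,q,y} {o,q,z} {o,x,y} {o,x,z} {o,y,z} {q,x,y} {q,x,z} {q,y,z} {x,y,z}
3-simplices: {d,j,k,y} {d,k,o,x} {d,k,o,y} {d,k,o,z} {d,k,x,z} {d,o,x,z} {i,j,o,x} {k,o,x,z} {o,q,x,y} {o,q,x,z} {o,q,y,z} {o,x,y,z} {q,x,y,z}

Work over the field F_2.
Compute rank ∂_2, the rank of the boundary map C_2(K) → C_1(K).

rank∂_2=21

n_0=9 n_1=33 n_2=34 n_3=13  [Z2]
∂1: piv[di,dj,dk,do,dq,dx,dy,dz] rk=8  ker:ij,io,iq,ix,iy,jk,jo,jq,jx,jy,jz,ko,kx,ky,kz,oq,ox,oy,oz,qx,qy,qz,xy,xz,yz
∂2: piv[diy,djk,djy,dko,dkx,dky,dkz,dox,doy,doz,dxz,ijo,ijx,iox,jko,jkz,jyz,oqx,oqy,oqz,oxy] rk=21  ker:jky,jox,joz,kox,koy,koz,kxz,oxz,oyz,qxy,qxz,qyz,xyz
∂3: piv[djky,dkox,dkoy,dkoz,dkxz,doxz,ijox,oqxy,oqxz,oqyz,oxyz] rk=11  ker:koxz,qxyz
rk∂_2=21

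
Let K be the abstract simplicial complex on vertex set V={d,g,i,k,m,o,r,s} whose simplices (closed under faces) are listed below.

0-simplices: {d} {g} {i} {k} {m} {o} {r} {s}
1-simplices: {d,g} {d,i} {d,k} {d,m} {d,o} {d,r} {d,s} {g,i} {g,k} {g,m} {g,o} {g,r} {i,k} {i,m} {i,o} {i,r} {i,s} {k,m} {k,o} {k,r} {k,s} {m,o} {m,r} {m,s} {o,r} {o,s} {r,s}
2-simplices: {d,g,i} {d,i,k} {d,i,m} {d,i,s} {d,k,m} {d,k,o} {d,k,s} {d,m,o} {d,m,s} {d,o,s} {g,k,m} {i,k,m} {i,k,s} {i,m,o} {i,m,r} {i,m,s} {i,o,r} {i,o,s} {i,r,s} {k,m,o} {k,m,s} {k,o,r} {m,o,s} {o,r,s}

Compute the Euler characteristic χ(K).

χ(K)=5

n_0=8 n_1=27 n_2=24
χ=+8−27+24=5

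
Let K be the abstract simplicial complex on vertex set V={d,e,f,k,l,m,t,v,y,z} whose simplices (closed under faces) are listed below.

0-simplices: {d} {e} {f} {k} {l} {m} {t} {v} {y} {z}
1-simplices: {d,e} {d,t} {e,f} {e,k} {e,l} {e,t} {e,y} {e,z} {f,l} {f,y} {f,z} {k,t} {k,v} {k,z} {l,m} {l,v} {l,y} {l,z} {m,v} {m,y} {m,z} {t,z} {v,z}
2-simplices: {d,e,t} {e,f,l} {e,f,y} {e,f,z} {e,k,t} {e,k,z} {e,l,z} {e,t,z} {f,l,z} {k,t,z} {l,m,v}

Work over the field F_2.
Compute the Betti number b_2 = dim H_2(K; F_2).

n_0=10 n_1=23 n_2=11  [Z2]
∂1: piv[de,dt,ef,ek,el,ey,ez,kv,lm] rk=9  ker:et,fl,fy,fz,kt,kz,lv,ly,lz,mv,my,mz,tz,vz
∂2: piv[det,efl,efy,efz,ekt,ekz,elz,etz,lmv] rk=9  ker:flz,ktz
b_2=(11−9)−0=2

b_2=2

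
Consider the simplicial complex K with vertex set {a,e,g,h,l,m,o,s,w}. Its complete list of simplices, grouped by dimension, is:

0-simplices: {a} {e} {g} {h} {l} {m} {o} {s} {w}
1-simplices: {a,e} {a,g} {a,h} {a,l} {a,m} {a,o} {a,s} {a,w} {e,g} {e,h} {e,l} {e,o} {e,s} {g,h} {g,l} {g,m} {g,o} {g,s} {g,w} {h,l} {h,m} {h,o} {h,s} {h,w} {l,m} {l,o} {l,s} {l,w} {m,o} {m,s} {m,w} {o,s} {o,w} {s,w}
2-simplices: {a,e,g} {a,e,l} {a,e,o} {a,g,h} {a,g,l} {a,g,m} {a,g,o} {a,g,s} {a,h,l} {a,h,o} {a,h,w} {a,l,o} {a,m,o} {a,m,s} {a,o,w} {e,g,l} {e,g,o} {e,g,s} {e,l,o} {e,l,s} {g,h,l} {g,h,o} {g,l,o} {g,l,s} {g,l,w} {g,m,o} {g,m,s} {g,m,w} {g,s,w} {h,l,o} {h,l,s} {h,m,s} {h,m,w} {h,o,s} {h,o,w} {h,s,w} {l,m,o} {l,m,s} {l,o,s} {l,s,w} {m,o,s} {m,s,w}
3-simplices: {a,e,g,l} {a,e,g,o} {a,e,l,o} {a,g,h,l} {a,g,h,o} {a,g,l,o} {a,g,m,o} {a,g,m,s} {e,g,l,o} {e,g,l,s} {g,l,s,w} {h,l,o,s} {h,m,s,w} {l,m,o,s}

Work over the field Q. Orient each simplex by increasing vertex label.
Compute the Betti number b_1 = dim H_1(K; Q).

b_1=1

n_0=9 n_1=34 n_2=42 n_3=14  [Q]
∂1: piv[ae,ag,ah,al,am,ao,as,aw] rk=8  ker:eg,eh,el,eo,es,gh,gl,gm,go,gs,gw,hl,hm,ho,hs,hw,lm,lo,ls,lw,mo,ms,mw,os,ow,sw
∂2: piv[aeg,ael,aeo,agh,agl,agm,ago,ags,ahl,aho,ahw,alo,amo,ams,aow,egs,els,glw,gmw,gsw,hls,hms,hmw,hos,lmo] rk=25  ker:egl,ego,elo,ghl,gho,glo,gls,gmo,gms,hlo,how,hsw,lms,los,lsw,mos,msw
∂3: piv[aegl,aego,aelo,aghl,agho,aglo,agmo,agms,egls,glsw,hlos,hmsw,lmos] rk=13  ker:eglo
b_1=(34−8)−25=1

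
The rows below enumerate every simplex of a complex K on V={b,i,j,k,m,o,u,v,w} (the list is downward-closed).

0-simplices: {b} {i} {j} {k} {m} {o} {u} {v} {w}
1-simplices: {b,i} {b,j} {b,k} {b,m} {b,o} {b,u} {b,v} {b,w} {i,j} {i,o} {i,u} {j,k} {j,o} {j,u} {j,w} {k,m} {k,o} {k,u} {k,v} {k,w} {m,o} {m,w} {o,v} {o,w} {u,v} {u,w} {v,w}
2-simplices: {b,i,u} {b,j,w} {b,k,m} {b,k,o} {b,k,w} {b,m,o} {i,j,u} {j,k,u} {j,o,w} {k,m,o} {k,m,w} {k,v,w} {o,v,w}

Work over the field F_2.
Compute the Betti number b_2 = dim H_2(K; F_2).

n_0=9 n_1=27 n_2=13  [Z2]
∂1: piv[bi,bj,bk,bm,bo,bu,bv,bw] rk=8  ker:ij,io,iu,jk,jo,ju,jw,km,ko,ku,kv,kw,mo,mw,ov,ow,uv,uw,vw
∂2: piv[biu,bjw,bkm,bko,bkw,bmo,iju,jku,jow,kmw,kvw,ovw] rk=12  ker:kmo
b_2=(13−12)−0=1

b_2=1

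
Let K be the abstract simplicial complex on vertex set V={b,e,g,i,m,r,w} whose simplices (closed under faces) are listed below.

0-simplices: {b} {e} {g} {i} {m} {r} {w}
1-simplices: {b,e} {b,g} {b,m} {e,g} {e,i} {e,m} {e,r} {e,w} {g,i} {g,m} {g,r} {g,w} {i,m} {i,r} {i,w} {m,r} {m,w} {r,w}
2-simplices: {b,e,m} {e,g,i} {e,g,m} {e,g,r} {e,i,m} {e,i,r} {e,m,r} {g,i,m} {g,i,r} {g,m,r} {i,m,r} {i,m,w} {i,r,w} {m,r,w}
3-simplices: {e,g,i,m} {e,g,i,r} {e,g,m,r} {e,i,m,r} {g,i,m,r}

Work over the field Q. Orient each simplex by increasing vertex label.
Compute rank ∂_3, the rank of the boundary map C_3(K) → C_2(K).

n_0=7 n_1=18 n_2=14 n_3=5  [Q]
∂1: piv[be,bg,bm,ei,er,ew] rk=6  ker:eg,em,gi,gm,gr,gw,im,ir,iw,mr,mw,rw
∂2: piv[bem,egi,egm,egr,eim,eir,emr,imw,irw] rk=9  ker:gim,gir,gmr,imr,mrw
∂3: piv[egim,egir,egmr,eimr] rk=4  ker:gimr
rk∂_3=4

rank∂_3=4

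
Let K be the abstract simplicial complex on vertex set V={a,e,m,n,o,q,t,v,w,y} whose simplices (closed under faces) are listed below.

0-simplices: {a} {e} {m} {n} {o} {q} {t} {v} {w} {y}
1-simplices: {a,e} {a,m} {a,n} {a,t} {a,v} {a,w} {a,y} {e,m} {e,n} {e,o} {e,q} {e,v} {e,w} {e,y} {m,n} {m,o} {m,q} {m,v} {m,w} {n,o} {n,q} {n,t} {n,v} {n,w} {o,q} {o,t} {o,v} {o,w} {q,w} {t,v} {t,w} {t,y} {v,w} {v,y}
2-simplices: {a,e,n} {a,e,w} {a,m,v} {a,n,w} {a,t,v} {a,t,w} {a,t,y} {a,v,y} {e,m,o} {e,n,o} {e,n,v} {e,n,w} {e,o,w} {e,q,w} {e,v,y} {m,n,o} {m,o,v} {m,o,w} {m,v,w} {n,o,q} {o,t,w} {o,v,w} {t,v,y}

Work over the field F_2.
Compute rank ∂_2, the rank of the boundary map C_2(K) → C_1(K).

rank∂_2=20

n_0=10 n_1=34 n_2=23  [Z2]
∂1: piv[ae,am,an,at,av,aw,ay,eo,eq] rk=9  ker:em,en,ev,ew,ey,mn,mo,mq,mv,mw,no,nq,nt,nv,nw,oq,ot,ov,ow,qw,tv,tw,ty,vw,vy
∂2: piv[aen,aew,amv,anw,atv,atw,aty,avy,emo,eno,env,eow,eqw,evy,mno,mov,mow,mvw,noq,otw] rk=20  ker:enw,ovw,tvy
rk∂_2=20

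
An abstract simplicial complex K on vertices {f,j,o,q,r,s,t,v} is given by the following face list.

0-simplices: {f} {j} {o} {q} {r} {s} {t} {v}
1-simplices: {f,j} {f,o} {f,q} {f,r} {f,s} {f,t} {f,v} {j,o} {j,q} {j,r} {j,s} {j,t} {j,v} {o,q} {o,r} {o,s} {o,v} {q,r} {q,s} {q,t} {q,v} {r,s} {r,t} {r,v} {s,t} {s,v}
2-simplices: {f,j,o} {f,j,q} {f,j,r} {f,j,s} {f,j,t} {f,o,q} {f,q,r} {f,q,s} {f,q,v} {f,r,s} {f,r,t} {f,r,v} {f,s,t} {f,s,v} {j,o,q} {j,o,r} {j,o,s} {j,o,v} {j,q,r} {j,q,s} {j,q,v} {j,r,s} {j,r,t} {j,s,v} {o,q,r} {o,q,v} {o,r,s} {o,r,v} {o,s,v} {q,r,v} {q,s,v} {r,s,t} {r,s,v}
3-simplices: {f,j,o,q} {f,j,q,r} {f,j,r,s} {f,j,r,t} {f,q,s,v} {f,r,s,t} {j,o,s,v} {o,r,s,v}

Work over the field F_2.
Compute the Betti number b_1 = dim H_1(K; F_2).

b_1=1

n_0=8 n_1=26 n_2=33 n_3=8  [Z2]
∂1: piv[fj,fo,fq,fr,fs,ft,fv] rk=7  ker:jo,jq,jr,js,jt,jv,oq,or,os,ov,qr,qs,qt,qv,rs,rt,rv,st,sv
∂2: piv[fjo,fjq,fjr,fjs,fjt,foq,fqr,fqs,fqv,frs,frt,frv,fst,fsv,jor,jos,jov,jqv] rk=18  ker:joq,jqr,jqs,jrs,jrt,jsv,oqr,oqv,ors,orv,osv,qrv,qsv,rst,rsv
∂3: piv[fjoq,fjqr,fjrs,fjrt,fqsv,frst,josv,orsv] rk=8
b_1=(26−7)−18=1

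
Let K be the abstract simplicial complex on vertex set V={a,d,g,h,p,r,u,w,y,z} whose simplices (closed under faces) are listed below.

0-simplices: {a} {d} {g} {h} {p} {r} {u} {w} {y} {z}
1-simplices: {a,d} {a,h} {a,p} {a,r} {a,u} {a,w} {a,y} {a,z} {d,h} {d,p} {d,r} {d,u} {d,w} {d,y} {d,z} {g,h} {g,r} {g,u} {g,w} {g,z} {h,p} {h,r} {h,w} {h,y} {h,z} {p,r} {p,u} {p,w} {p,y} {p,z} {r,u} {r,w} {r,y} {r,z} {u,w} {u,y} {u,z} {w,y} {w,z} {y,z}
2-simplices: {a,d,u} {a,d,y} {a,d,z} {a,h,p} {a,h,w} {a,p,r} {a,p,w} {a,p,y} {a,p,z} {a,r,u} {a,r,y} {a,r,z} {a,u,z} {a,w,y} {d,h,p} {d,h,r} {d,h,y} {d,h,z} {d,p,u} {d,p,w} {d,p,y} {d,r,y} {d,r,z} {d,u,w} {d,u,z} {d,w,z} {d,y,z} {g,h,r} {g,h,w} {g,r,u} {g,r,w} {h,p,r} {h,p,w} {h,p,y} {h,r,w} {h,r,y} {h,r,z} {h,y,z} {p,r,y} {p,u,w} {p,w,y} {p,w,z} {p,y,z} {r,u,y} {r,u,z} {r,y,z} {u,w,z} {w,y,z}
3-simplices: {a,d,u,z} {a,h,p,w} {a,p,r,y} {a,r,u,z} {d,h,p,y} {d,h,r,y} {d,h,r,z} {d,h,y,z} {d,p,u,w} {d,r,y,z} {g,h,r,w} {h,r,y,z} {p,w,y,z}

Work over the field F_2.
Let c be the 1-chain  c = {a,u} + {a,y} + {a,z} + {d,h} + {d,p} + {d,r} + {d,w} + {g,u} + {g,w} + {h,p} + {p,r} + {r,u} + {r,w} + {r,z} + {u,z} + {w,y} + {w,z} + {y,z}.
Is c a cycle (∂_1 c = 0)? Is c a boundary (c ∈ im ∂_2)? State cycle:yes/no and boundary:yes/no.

n_0=10 n_1=40 n_2=48 n_3=13  [Z2]
∂1: piv[ad,ah,ap,ar,au,aw,ay,az,gh] rk=9  ker:dh,dp,dr,du,dw,dy,dz,gr,gu,gw,gz,hp,hr,hw,hy,hz,pr,pu,pw,py,pz,ru,rw,ry,rz,uw,uy,uz,wy,wz,yz
∂2: piv[adu,ady,adz,ahp,ahw,apr,apw,apy,apz,aru,ary,arz,auz,awy,dhp,dhr,dhy,dhz,dpu,dpw,dpy,dry,duw,dwz,dyz,ghr,ghw,gru,grw,ruy] rk=30  ker:drz,duz,hpr,hpw,hpy,hrw,hry,hrz,hyz,pry,puw,pwy,pwz,pyz,ruz,ryz,uwz,wyz
∂3: piv[aduz,ahpw,apry,aruz,dhpy,dhry,dhrz,dhyz,dpuw,dryz,ghrw,pwyz] rk=12  ker:hryz
∂1c = {a} + {p} + {r} + {w} + {y} + {z}

cycle:no boundary:no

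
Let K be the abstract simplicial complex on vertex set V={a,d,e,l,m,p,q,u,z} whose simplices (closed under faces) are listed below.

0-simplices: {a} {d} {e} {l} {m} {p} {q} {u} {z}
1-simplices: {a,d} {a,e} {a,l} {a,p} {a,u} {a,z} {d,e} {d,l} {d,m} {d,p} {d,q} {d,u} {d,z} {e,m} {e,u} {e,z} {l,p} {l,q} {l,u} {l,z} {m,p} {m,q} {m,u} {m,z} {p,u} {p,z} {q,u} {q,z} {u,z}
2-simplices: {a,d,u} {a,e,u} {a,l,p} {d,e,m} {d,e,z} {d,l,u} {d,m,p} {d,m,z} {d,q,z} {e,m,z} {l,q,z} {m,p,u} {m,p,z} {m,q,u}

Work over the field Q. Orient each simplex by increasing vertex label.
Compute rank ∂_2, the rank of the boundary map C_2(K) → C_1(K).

n_0=9 n_1=29 n_2=14  [Q]
∂1: piv[ad,ae,al,ap,au,az,dm,dq] rk=8  ker:de,dl,dp,du,dz,em,eu,ez,lp,lq,lu,lz,mp,mq,mu,mz,pu,pz,qu,qz,uz
∂2: piv[adu,aeu,alp,dem,dez,dlu,dmp,dmz,dqz,lqz,mpu,mpz,mqu] rk=13  ker:emz
rk∂_2=13

rank∂_2=13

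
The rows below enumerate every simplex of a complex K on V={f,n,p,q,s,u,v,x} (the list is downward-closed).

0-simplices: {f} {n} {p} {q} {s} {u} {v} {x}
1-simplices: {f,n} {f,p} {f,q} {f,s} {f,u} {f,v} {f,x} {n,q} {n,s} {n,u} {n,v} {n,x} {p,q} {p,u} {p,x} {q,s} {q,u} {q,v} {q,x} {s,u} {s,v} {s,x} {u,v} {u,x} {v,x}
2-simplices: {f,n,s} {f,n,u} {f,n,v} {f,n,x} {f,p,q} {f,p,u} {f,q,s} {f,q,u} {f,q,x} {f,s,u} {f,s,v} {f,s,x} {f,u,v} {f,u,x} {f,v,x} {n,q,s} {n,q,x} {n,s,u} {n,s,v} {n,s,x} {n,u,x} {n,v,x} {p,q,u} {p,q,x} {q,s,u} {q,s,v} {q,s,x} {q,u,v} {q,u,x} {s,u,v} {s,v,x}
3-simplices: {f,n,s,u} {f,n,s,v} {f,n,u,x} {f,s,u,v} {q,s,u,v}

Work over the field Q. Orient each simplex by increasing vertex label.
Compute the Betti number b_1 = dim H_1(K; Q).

n_0=8 n_1=25 n_2=31 n_3=5  [Q]
∂1: piv[fn,fp,fq,fs,fu,fv,fx] rk=7  ker:nq,ns,nu,nv,nx,pq,pu,px,qs,qu,qv,qx,su,sv,sx,uv,ux,vx
∂2: piv[fns,fnu,fnv,fnx,fpq,fpu,fqs,fqu,fqx,fsu,fsv,fsx,fuv,fux,fvx,nqs,pqx,qsv] rk=18  ker:nqx,nsu,nsv,nsx,nux,nvx,pqu,qsu,qsx,quv,qux,suv,svx
∂3: piv[fnsu,fnsv,fnux,fsuv,qsuv] rk=5
b_1=(25−7)−18=0

b_1=0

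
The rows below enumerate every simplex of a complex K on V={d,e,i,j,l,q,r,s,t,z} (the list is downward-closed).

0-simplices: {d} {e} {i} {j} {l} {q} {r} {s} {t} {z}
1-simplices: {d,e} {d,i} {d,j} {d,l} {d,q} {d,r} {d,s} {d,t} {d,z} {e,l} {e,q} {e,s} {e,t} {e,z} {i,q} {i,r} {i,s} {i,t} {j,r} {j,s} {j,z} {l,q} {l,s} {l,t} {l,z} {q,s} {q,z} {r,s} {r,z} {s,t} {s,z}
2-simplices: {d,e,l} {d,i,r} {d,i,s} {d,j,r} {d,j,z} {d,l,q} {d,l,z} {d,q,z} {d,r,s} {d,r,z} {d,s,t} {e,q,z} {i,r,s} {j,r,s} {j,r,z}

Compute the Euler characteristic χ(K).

χ(K)=-6

n_0=10 n_1=31 n_2=15
χ=+10−31+15=-6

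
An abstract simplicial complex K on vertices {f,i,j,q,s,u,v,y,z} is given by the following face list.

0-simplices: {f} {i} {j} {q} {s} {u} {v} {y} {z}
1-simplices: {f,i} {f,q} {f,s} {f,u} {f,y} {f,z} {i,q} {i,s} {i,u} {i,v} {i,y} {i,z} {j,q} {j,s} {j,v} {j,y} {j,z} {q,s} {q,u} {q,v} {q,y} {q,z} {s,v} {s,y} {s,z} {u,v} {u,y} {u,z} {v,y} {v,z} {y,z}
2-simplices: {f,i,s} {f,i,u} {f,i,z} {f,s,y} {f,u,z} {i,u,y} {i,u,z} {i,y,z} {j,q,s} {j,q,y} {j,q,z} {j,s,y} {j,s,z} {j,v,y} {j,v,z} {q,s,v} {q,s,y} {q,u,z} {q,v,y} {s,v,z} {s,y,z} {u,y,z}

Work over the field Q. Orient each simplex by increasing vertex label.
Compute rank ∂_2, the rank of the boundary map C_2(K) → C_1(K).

rank∂_2=18

n_0=9 n_1=31 n_2=22  [Q]
∂1: piv[fi,fq,fs,fu,fy,fz,iv,jq] rk=8  ker:iq,is,iu,iy,iz,js,jv,jy,jz,qs,qu,qv,qy,qz,sv,sy,sz,uv,uy,uz,vy,vz,yz
∂2: piv[fis,fiu,fiz,fsy,fuz,iuy,iyz,jqs,jqy,jqz,jsy,jsz,jvy,jvz,qsv,quz,qvy,syz] rk=18  ker:iuz,qsy,svz,uyz
rk∂_2=18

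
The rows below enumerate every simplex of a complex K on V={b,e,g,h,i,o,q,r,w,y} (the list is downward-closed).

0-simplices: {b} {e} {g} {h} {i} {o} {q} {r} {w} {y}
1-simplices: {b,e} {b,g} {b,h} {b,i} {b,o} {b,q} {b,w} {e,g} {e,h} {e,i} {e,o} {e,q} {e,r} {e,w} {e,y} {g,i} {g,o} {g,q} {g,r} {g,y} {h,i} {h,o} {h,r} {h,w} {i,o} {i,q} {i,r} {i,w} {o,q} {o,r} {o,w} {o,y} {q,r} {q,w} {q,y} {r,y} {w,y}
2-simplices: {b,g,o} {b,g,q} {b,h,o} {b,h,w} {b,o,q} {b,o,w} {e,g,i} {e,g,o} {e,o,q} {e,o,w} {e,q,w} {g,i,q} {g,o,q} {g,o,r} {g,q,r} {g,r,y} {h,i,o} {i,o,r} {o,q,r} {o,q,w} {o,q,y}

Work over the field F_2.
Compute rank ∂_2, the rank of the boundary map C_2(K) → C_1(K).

rank∂_2=18

n_0=10 n_1=37 n_2=21  [Z2]
∂1: piv[be,bg,bh,bi,bo,bq,bw,er,ey] rk=9  ker:eg,eh,ei,eo,eq,ew,gi,go,gq,gr,gy,hi,ho,hr,hw,io,iq,ir,iw,oq,or,ow,oy,qr,qw,qy,ry,wy
∂2: piv[bgo,bgq,bho,bhw,boq,bow,egi,ego,eoq,eow,eqw,giq,gor,gqr,gry,hio,ior,oqy] rk=18  ker:goq,oqr,oqw
rk∂_2=18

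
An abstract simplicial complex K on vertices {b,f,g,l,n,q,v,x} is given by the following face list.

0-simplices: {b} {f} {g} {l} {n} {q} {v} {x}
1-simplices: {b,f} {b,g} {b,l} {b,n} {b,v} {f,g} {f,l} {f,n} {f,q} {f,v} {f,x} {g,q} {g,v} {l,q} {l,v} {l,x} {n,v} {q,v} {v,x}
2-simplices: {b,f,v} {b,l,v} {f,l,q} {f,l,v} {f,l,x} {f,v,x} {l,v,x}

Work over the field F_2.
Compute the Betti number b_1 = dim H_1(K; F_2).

n_0=8 n_1=19 n_2=7  [Z2]
∂1: piv[bf,bg,bl,bn,bv,fq,fx] rk=7  ker:fg,fl,fn,fv,gq,gv,lq,lv,lx,nv,qv,vx
∂2: piv[bfv,blv,flq,flv,flx,fvx] rk=6  ker:lvx
b_1=(19−7)−6=6

b_1=6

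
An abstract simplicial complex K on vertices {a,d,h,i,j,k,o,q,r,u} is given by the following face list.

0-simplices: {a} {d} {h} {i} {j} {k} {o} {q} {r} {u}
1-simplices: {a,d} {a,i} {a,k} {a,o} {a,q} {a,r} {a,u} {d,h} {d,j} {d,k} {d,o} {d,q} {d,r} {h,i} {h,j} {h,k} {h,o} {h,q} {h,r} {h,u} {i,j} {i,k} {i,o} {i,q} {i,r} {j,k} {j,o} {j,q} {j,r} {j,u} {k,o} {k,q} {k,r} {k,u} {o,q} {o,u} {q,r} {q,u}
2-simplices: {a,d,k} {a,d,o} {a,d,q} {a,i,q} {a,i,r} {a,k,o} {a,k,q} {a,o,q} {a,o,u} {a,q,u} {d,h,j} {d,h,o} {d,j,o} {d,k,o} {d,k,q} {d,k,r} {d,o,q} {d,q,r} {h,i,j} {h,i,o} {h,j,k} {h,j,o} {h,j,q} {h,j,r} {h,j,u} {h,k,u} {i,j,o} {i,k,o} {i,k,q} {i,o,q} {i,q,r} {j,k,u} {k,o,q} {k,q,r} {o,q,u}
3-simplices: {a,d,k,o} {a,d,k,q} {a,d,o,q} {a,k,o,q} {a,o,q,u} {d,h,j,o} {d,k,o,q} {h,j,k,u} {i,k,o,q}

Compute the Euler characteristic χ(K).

χ(K)=-2

n_0=10 n_1=38 n_2=35 n_3=9
χ=+10−38+35−9=-2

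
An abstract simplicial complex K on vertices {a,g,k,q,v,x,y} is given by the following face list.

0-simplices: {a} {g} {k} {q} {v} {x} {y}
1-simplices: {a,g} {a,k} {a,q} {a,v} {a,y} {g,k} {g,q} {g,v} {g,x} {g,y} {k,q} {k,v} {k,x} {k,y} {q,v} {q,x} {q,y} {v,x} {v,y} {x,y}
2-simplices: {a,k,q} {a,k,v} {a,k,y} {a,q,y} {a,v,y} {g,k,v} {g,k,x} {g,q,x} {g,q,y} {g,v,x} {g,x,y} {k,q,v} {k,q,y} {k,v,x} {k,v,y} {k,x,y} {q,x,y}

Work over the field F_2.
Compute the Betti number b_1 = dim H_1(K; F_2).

b_1=1

n_0=7 n_1=20 n_2=17  [Z2]
∂1: piv[ag,ak,aq,av,ay,gx] rk=6  ker:gk,gq,gv,gy,kq,kv,kx,ky,qv,qx,qy,vx,vy,xy
∂2: piv[akq,akv,aky,aqy,avy,gkv,gkx,gqx,gqy,gvx,gxy,kqv,kxy] rk=13  ker:kqy,kvx,kvy,qxy
b_1=(20−6)−13=1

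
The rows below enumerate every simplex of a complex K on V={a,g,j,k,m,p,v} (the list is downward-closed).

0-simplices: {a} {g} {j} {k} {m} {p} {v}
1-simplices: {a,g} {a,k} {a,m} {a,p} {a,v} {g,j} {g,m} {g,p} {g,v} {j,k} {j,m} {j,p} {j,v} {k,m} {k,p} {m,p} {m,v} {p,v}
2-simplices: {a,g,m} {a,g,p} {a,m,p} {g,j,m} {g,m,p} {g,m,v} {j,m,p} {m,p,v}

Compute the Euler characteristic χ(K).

n_0=7 n_1=18 n_2=8
χ=+7−18+8=-3

χ(K)=-3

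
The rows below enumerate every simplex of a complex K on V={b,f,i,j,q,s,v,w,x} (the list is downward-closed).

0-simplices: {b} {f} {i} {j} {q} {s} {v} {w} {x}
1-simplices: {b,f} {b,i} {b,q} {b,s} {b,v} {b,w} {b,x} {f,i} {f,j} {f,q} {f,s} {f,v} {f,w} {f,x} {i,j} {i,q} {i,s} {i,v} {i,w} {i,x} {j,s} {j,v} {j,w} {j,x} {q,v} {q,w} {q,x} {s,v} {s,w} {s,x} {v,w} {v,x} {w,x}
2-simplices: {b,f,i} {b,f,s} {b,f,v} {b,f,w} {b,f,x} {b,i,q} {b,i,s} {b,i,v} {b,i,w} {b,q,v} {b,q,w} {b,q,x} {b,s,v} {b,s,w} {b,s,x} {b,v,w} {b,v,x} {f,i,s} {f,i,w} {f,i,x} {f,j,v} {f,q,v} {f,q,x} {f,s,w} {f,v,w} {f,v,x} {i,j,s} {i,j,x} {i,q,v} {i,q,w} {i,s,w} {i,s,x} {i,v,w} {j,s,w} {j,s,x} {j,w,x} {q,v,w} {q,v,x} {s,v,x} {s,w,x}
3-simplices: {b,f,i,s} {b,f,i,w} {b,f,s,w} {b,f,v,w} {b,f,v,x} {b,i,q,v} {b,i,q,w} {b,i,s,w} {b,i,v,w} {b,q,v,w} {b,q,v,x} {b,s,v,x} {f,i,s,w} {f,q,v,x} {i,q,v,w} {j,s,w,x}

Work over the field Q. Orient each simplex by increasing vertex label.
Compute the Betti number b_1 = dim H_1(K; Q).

b_1=1

n_0=9 n_1=33 n_2=40 n_3=16  [Q]
∂1: piv[bf,bi,bq,bs,bv,bw,bx,fj] rk=8  ker:fi,fq,fs,fv,fw,fx,ij,iq,is,iv,iw,ix,js,jv,jw,jx,qv,qw,qx,sv,sw,sx,vw,vx,wx
∂2: piv[bfi,bfs,bfv,bfw,bfx,biq,bis,biv,biw,bqv,bqw,bqx,bsv,bsw,bsx,bvw,bvx,fix,fjv,fqv,ijs,ijx,jsw,jwx] rk=24  ker:fis,fiw,fqx,fsw,fvw,fvx,iqv,iqw,isw,isx,ivw,jsx,qvw,qvx,svx,swx
∂3: piv[bfis,bfiw,bfsw,bfvw,bfvx,biqv,biqw,bisw,bivw,bqvw,bqvx,bsvx,fqvx,jswx] rk=14  ker:fisw,iqvw
b_1=(33−8)−24=1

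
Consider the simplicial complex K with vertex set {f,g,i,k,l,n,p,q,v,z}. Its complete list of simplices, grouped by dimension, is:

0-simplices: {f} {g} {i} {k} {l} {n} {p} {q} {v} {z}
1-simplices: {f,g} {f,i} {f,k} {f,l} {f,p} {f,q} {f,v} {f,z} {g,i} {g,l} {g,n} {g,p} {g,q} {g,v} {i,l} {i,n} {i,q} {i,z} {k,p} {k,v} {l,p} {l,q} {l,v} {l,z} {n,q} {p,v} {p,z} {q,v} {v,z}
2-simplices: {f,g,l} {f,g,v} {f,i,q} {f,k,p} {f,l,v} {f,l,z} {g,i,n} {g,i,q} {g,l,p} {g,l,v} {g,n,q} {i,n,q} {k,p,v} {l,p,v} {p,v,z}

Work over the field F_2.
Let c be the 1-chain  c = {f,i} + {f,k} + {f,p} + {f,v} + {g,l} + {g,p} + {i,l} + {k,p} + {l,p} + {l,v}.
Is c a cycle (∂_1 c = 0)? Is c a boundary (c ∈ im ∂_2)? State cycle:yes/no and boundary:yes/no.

n_0=10 n_1=29 n_2=15  [Z2]
∂1: piv[fg,fi,fk,fl,fp,fq,fv,fz,gn] rk=9  ker:gi,gl,gp,gq,gv,il,in,iq,iz,kp,kv,lp,lq,lv,lz,nq,pv,pz,qv,vz
∂2: piv[fgl,fgv,fiq,fkp,flv,flz,gin,giq,glp,gnq,kpv,lpv,pvz] rk=13  ker:glv,inq
∂1c = 0
c vs im∂2: residual ≠ 0 ⇒ not boundary

cycle:yes boundary:no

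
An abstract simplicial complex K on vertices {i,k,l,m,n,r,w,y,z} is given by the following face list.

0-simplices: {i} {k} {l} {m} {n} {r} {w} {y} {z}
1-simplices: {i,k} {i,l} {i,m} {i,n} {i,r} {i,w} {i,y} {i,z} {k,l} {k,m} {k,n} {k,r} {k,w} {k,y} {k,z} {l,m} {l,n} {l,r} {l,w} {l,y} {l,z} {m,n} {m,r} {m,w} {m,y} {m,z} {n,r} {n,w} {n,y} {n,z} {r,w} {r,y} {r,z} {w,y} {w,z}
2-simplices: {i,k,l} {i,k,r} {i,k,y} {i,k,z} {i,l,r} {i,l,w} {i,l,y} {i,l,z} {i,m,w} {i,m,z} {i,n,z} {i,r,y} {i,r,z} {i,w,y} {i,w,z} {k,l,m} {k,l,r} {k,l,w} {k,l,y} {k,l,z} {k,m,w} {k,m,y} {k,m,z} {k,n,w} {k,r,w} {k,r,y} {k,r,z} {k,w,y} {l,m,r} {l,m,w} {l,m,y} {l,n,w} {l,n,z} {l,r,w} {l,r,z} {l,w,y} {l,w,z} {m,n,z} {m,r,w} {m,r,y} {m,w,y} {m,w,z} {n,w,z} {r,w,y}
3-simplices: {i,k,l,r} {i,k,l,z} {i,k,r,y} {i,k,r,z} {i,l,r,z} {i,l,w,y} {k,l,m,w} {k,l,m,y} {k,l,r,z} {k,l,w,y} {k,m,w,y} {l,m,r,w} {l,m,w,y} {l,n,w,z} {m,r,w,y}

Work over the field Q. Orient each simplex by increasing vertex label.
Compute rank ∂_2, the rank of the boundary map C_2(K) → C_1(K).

rank∂_2=25

n_0=9 n_1=35 n_2=44 n_3=15  [Q]
∂1: piv[ik,il,im,in,ir,iw,iy,iz] rk=8  ker:kl,km,kn,kr,kw,ky,kz,lm,ln,lr,lw,ly,lz,mn,mr,mw,my,mz,nr,nw,ny,nz,rw,ry,rz,wy,wz
∂2: piv[ikl,ikr,iky,ikz,ilr,ilw,ily,ilz,imw,imz,inz,iry,irz,iwy,iwz,klm,klw,kmw,kmy,knw,krw,lmr,lnw,lnz,mnz] rk=25  ker:klr,kly,klz,kmz,kry,krz,kwy,lmw,lmy,lrw,lrz,lwy,lwz,mrw,mry,mwy,mwz,nwz,rwy
∂3: piv[iklr,iklz,ikry,ikrz,ilrz,ilwy,klmw,klmy,klwy,kmwy,lmrw,lnwz,mrwy] rk=13  ker:klrz,lmwy
rk∂_2=25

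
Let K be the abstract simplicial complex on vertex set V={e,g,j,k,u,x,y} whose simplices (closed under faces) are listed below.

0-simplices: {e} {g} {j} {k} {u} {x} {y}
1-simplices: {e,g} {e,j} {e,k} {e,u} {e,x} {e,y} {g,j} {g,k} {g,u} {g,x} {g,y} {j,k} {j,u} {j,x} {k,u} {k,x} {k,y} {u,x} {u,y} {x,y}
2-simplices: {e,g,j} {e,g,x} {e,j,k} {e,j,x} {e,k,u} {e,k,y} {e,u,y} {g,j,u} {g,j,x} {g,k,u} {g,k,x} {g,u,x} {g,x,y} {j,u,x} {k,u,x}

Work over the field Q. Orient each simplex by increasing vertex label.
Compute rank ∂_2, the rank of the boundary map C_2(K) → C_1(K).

n_0=7 n_1=20 n_2=15  [Q]
∂1: piv[eg,ej,ek,eu,ex,ey] rk=6  ker:gj,gk,gu,gx,gy,jk,ju,jx,ku,kx,ky,ux,uy,xy
∂2: piv[egj,egx,ejk,ejx,eku,eky,euy,gju,gku,gkx,gux,gxy] rk=12  ker:gjx,jux,kux
rk∂_2=12

rank∂_2=12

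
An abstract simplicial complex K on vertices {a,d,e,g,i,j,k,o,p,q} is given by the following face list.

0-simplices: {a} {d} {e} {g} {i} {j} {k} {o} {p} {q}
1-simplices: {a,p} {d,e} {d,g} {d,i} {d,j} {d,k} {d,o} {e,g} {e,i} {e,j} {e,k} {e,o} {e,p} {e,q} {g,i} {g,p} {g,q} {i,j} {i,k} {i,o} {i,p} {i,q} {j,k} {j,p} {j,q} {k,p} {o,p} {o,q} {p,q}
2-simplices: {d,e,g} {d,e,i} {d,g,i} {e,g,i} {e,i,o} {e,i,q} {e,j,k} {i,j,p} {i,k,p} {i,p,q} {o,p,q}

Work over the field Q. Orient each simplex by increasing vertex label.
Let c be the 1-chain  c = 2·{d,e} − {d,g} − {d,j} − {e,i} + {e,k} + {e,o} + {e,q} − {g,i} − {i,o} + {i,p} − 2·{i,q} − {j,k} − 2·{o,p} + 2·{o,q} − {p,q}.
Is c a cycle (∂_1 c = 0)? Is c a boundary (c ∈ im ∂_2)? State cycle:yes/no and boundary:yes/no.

n_0=10 n_1=29 n_2=11  [Q]
∂1: piv[ap,de,dg,di,dj,dk,do,ep,eq] rk=9  ker:eg,ei,ej,ek,eo,gi,gp,gq,ij,ik,io,ip,iq,jk,jp,jq,kp,op,oq,pq
∂2: piv[deg,dei,dgi,eio,eiq,ejk,ijp,ikp,ipq,opq] rk=10  ker:egi
∂1c = 0
c vs im∂2: residual ≠ 0 ⇒ not boundary

cycle:yes boundary:no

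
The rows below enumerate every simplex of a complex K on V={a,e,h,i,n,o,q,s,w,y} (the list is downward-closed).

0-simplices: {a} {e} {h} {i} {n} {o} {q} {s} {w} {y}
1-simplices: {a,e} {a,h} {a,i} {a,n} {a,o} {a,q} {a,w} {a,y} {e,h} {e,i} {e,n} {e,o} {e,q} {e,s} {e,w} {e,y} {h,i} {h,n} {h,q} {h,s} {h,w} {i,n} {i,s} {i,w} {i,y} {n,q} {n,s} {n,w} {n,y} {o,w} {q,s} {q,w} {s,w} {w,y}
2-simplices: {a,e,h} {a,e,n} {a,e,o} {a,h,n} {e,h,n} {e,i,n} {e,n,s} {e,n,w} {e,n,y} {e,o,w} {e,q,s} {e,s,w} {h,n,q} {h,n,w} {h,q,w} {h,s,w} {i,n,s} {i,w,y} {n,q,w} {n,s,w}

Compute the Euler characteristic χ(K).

χ(K)=-4

n_0=10 n_1=34 n_2=20
χ=+10−34+20=-4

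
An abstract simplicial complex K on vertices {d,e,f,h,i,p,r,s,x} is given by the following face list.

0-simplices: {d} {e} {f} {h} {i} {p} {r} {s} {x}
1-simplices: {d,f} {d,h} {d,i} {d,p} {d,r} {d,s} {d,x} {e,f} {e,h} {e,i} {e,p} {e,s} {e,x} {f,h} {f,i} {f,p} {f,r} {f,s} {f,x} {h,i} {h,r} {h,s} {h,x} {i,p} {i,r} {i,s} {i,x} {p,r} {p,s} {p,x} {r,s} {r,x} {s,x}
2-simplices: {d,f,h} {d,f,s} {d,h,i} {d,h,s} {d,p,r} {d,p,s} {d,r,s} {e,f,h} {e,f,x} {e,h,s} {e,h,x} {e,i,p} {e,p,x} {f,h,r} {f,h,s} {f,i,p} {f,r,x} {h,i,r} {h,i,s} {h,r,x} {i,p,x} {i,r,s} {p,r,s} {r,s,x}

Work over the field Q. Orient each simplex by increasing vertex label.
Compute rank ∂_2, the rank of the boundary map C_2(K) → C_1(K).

rank∂_2=21

n_0=9 n_1=33 n_2=24  [Q]
∂1: piv[df,dh,di,dp,dr,ds,dx,ef] rk=8  ker:eh,ei,ep,es,ex,fh,fi,fp,fr,fs,fx,hi,hr,hs,hx,ip,ir,is,ix,pr,ps,px,rs,rx,sx
∂2: piv[dfh,dfs,dhi,dhs,dpr,dps,drs,efh,efx,ehs,ehx,eip,epx,fhr,fip,frx,hir,his,ipx,irs,rsx] rk=21  ker:fhs,hrx,prs
rk∂_2=21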